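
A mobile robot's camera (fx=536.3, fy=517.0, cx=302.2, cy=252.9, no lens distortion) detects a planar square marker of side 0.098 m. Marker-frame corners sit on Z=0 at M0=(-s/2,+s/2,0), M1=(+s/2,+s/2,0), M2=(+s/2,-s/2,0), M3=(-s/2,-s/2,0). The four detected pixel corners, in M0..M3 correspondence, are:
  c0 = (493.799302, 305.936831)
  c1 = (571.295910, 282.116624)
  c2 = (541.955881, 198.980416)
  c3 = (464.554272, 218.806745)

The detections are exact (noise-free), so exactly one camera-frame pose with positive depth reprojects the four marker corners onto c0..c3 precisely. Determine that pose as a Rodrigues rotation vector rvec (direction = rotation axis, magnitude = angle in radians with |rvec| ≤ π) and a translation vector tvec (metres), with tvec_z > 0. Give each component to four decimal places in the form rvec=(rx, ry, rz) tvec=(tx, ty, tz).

rvec=(-0.1346, -0.2344, -0.2675) tvec=(0.2295, -0.0022, 0.5689)

Intrinsics K: fx=536.3, fy=517.0, cx=302.2, cy=252.9
Marker side s = 0.098 m; corners in marker frame (Z=0):
  M0 = (-0.0490, +0.0490, 0)
  M1 = (+0.0490, +0.0490, 0)
  M2 = (+0.0490, -0.0490, 0)
  M3 = (-0.0490, -0.0490, 0)
Detected image corners:
  c0 = (493.799302, 305.936831) px
  c1 = (571.295910, 282.116624) px
  c2 = (541.955881, 198.980416) px
  c3 = (464.554272, 218.806745) px
Planar DLT: solve 8×8 A·h = b for H (H[2,2]=1):
  H  [+1014.78874 +207.52339 +518.59721]
  H  [-113.50919 +823.89943 +250.86033]
  H  [+0.43347 -0.17646 +1.00000]
B = K⁻¹H; ‖b₁‖=1.757811, ‖b₂‖=1.757811; λ = 2/(‖b₁‖+‖b₂‖) = 0.568890, sign → tz>0 ⇒ λ=+0.568890
r₁ = λ·B[:,0] = (+0.93750,-0.24553,+0.24660); r₂ = λ·B[:,1] = (+0.27670,+0.95570,-0.10039)
r₃ = r₁×r₂ = (-0.21102,+0.16235,+0.96390); SVD([r₁ r₂ r₃]) → R = UVᵀ:
  R  [+0.93750 +0.27670 -0.21102]
  R  [-0.24553 +0.95570 +0.16235]
  R  [+0.24660 -0.10039 +0.96390]
t = (+0.22955, -0.00224, +0.56889) m
tr R = 2.857102; θ = arccos((tr R − 1)/2) = 0.380307 rad = 21.790°
axis k = ((R−Rᵀ)₃₂, (R−Rᵀ)₁₃, (R−Rᵀ)₂₁) / (2 sinθ) = (-0.353895, -0.616401, -0.703426)
rvec = θ·k = (-0.134589, -0.234422, -0.267518)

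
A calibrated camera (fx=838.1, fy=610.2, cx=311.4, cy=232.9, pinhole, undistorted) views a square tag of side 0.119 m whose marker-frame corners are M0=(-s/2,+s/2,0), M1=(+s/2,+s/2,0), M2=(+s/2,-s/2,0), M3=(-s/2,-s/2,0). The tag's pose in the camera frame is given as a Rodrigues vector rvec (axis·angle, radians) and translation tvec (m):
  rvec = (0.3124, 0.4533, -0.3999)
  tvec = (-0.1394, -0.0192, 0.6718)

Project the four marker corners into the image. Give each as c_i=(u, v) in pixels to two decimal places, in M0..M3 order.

c0=(120.33, 276.48) c1=(229.16, 246.85) c2=(156.85, 146.61) c3=(50.23, 185.58)

Intrinsics K: fx=838.1, fy=610.2, cx=311.4, cy=232.9
Marker side s = 0.119 m; corners in marker frame (Z=0):
  M0 = (-0.0595, +0.0595, 0)
  M1 = (+0.0595, +0.0595, 0)
  M2 = (+0.0595, -0.0595, 0)
  M3 = (-0.0595, -0.0595, 0)
rvec = (0.3124, 0.4533, -0.3999), |rvec| = θ = 0.68044 rad = 38.986°
Rodrigues: sinθ=0.62913, 1−cosθ=0.22270; R = I + sinθ·[k]× + (1−cosθ)·[k]×²:
    [+0.82424 +0.43786 +0.35903]
    [-0.30163 +0.87613 -0.37604]
    [-0.47921 +0.20165 +0.85422]
t = (-0.1394, -0.0192, 0.6718) m
M0: Pc = R·M0+t = (-0.16239, +0.05088, +0.71231); u = 838.1·(-0.16239)/0.71231 + 311.4 = 120.3338, v = 610.2·(+0.05088)/0.71231 + 232.9 = 276.4838
M1: Pc = R·M1+t = (-0.06430, +0.01498, +0.65529); u = 838.1·(-0.06430)/0.65529 + 311.4 = 229.1551, v = 610.2·(+0.01498)/0.65529 + 232.9 = 246.8520
M2: Pc = R·M2+t = (-0.11641, -0.08928, +0.63129); u = 838.1·(-0.11641)/0.63129 + 311.4 = 156.8531, v = 610.2·(-0.08928)/0.63129 + 232.9 = 146.6052
M3: Pc = R·M3+t = (-0.21450, -0.05338, +0.68831); u = 838.1·(-0.21450)/0.68831 + 311.4 = 50.2282, v = 610.2·(-0.05338)/0.68831 + 232.9 = 185.5754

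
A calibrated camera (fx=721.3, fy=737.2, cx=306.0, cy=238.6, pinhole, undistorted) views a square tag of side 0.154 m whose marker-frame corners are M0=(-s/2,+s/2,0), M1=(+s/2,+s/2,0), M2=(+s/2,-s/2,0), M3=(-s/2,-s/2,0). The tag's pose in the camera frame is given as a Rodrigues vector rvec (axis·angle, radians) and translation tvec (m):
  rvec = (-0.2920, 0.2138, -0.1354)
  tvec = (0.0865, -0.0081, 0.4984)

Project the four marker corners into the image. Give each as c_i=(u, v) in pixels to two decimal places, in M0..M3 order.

c0=(335.05, 355.22) c1=(570.31, 322.46) c2=(524.11, 102.32) c3=(311.57, 144.22)

Intrinsics K: fx=721.3, fy=737.2, cx=306.0, cy=238.6
Marker side s = 0.154 m; corners in marker frame (Z=0):
  M0 = (-0.0770, +0.0770, 0)
  M1 = (+0.0770, +0.0770, 0)
  M2 = (+0.0770, -0.0770, 0)
  M3 = (-0.0770, -0.0770, 0)
rvec = (-0.2920, 0.2138, -0.1354), |rvec| = θ = 0.38640 rad = 22.139°
Rodrigues: sinθ=0.37686, 1−cosθ=0.07373; R = I + sinθ·[k]× + (1−cosθ)·[k]×²:
    [+0.96837 +0.10123 +0.22804]
    [-0.16288 +0.94884 +0.27049]
    [-0.18900 -0.29908 +0.93532]
t = (0.0865, -0.0081, 0.4984) m
M0: Pc = R·M0+t = (+0.01973, +0.07750, +0.48992); u = 721.3·(+0.01973)/0.48992 + 306.0 = 335.0474, v = 737.2·(+0.07750)/0.48992 + 238.6 = 355.2207
M1: Pc = R·M1+t = (+0.16886, +0.05242, +0.46082); u = 721.3·(+0.16886)/0.46082 + 306.0 = 570.3088, v = 737.2·(+0.05242)/0.46082 + 238.6 = 322.4577
M2: Pc = R·M2+t = (+0.15327, -0.09370, +0.50688); u = 721.3·(+0.15327)/0.50688 + 306.0 = 524.1081, v = 737.2·(-0.09370)/0.50688 + 238.6 = 102.3187
M3: Pc = R·M3+t = (+0.00414, -0.06862, +0.53598); u = 721.3·(+0.00414)/0.53598 + 306.0 = 311.5723, v = 737.2·(-0.06862)/0.53598 + 238.6 = 144.2204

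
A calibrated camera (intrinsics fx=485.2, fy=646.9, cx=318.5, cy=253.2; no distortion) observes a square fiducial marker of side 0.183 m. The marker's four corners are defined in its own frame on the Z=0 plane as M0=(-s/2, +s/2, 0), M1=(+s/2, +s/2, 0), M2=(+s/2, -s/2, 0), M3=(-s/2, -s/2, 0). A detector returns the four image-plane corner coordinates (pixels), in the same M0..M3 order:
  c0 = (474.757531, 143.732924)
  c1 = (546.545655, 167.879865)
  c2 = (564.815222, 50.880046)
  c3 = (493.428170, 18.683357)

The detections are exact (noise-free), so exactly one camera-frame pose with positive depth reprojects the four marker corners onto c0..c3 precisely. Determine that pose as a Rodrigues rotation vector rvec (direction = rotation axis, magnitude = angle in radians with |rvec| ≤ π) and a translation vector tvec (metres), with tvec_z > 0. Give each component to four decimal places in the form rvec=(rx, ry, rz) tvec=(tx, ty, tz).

rvec=(0.0888, -0.3424, 0.1680) tvec=(0.4072, -0.2370, 0.9757)

Intrinsics K: fx=485.2, fy=646.9, cx=318.5, cy=253.2
Marker side s = 0.183 m; corners in marker frame (Z=0):
  M0 = (-0.0915, +0.0915, 0)
  M1 = (+0.0915, +0.0915, 0)
  M2 = (+0.0915, -0.0915, 0)
  M3 = (-0.0915, -0.0915, 0)
Detected image corners:
  c0 = (474.757531, 143.732924) px
  c1 = (546.545655, 167.879865) px
  c2 = (564.815222, 50.880046) px
  c3 = (493.428170, 18.683357) px
Planar DLT: solve 8×8 A·h = b for H (H[2,2]=1):
  H  [+572.94274 -69.91857 +520.98125]
  H  [+187.13839 +666.31140 +96.07452]
  H  [+0.34959 +0.05958 +1.00000]
B = K⁻¹H; ‖b₁‖=1.024956, ‖b₂‖=1.024956; λ = 2/(‖b₁‖+‖b₂‖) = 0.975652, sign → tz>0 ⇒ λ=+0.975652
r₁ = λ·B[:,0] = (+0.92819,+0.14874,+0.34108); r₂ = λ·B[:,1] = (-0.17875,+0.98218,+0.05813)
r₃ = r₁×r₂ = (-0.32635,-0.11493,+0.93824); SVD([r₁ r₂ r₃]) → R = UVᵀ:
  R  [+0.92819 -0.17875 -0.32635]
  R  [+0.14874 +0.98218 -0.11493]
  R  [+0.34108 +0.05813 +0.93824]
t = (+0.40715, -0.23698, +0.97565) m
tr R = 2.848603; θ = arccos((tr R − 1)/2) = 0.391595 rad = 22.437°
axis k = ((R−Rᵀ)₃₂, (R−Rᵀ)₁₃, (R−Rᵀ)₂₁) / (2 sinθ) = (+0.226715, -0.874373, +0.429036)
rvec = θ·k = (+0.088780, -0.342400, +0.168008)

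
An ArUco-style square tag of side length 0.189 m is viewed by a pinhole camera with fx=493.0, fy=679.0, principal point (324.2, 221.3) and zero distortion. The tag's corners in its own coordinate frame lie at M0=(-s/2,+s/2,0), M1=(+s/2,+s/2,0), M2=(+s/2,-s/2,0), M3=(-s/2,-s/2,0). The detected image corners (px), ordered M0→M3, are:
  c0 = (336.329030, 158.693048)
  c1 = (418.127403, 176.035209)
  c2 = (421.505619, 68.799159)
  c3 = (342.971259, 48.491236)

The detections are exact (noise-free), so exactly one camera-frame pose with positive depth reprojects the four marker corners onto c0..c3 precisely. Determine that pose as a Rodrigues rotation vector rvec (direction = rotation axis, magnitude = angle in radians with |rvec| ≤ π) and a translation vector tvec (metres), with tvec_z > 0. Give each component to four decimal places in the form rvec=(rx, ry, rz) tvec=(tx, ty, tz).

Intrinsics K: fx=493.0, fy=679.0, cx=324.2, cy=221.3
Marker side s = 0.189 m; corners in marker frame (Z=0):
  M0 = (-0.0945, +0.0945, 0)
  M1 = (+0.0945, +0.0945, 0)
  M2 = (+0.0945, -0.0945, 0)
  M3 = (-0.0945, -0.0945, 0)
Detected image corners:
  c0 = (336.329030, 158.693048) px
  c1 = (418.127403, 176.035209) px
  c2 = (421.505619, 68.799159) px
  c3 = (342.971259, 48.491236) px
Planar DLT: solve 8×8 A·h = b for H (H[2,2]=1):
  H  [+492.22884 -103.90235 +380.46231]
  H  [+120.06076 +552.02416 +112.11555]
  H  [+0.17969 -0.20420 +1.00000]
B = K⁻¹H; ‖b₁‖=0.906172, ‖b₂‖=0.906172; λ = 2/(‖b₁‖+‖b₂‖) = 1.103543, sign → tz>0 ⇒ λ=+1.103543
r₁ = λ·B[:,0] = (+0.97142,+0.13050,+0.19830); r₂ = λ·B[:,1] = (-0.08439,+0.97062,-0.22534)
r₃ = r₁×r₂ = (-0.22188,+0.20216,+0.95389); SVD([r₁ r₂ r₃]) → R = UVᵀ:
  R  [+0.97142 -0.08439 -0.22188]
  R  [+0.13050 +0.97062 +0.20216]
  R  [+0.19830 -0.22534 +0.95389]
t = (+0.12594, -0.17745, +1.10354) m
tr R = 2.895921; θ = arccos((tr R − 1)/2) = 0.324028 rad = 18.565°
axis k = ((R−Rᵀ)₃₂, (R−Rᵀ)₁₃, (R−Rᵀ)₂₁) / (2 sinθ) = (-0.671353, -0.659848, +0.337470)
rvec = θ·k = (-0.217537, -0.213809, +0.109350)

rvec=(-0.2175, -0.2138, 0.1093) tvec=(0.1259, -0.1775, 1.1035)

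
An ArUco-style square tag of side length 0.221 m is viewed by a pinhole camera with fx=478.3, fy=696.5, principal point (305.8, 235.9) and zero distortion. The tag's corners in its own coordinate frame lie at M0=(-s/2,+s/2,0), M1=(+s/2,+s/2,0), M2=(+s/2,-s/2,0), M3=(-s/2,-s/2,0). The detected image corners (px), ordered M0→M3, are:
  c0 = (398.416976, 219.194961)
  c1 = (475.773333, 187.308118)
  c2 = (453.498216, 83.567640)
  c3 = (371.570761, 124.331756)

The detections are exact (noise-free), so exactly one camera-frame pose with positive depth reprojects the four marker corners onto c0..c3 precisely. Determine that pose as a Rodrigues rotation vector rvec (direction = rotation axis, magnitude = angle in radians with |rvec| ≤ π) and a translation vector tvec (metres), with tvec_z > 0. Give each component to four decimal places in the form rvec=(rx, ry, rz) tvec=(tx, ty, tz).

rvec=(0.5503, 0.2903, -0.3723) tvec=(0.3232, -0.1499, 1.3072)

Intrinsics K: fx=478.3, fy=696.5, cx=305.8, cy=235.9
Marker side s = 0.221 m; corners in marker frame (Z=0):
  M0 = (-0.1105, +0.1105, 0)
  M1 = (+0.1105, +0.1105, 0)
  M2 = (+0.1105, -0.1105, 0)
  M3 = (-0.1105, -0.1105, 0)
Detected image corners:
  c0 = (398.416976, 219.194961) px
  c1 = (475.773333, 187.308118) px
  c2 = (453.498216, 83.567640) px
  c3 = (371.570761, 124.331756) px
Planar DLT: solve 8×8 A·h = b for H (H[2,2]=1):
  H  [+241.82178 +258.21758 +424.05980]
  H  [-206.32300 +501.77845 +156.05428]
  H  [-0.27813 +0.34548 +1.00000]
B = K⁻¹H; ‖b₁‖=0.764996, ‖b₂‖=0.764996; λ = 2/(‖b₁‖+‖b₂‖) = 1.307197, sign → tz>0 ⇒ λ=+1.307197
r₁ = λ·B[:,0] = (+0.89335,-0.26409,-0.36357); r₂ = λ·B[:,1] = (+0.41697,+0.78878,+0.45161)
r₃ = r₁×r₂ = (+0.16751,-0.55505,+0.81478); SVD([r₁ r₂ r₃]) → R = UVᵀ:
  R  [+0.89335 +0.41697 +0.16751]
  R  [-0.26409 +0.78878 -0.55505]
  R  [-0.36357 +0.45161 +0.81478]
t = (+0.32320, -0.14986, +1.30720) m
tr R = 2.496911; θ = arccos((tr R − 1)/2) = 0.725067 rad = 41.543°
axis k = ((R−Rᵀ)₃₂, (R−Rᵀ)₁₃, (R−Rᵀ)₂₁) / (2 sinθ) = (+0.758957, +0.400405, -0.513478)
rvec = θ·k = (+0.550295, +0.290320, -0.372306)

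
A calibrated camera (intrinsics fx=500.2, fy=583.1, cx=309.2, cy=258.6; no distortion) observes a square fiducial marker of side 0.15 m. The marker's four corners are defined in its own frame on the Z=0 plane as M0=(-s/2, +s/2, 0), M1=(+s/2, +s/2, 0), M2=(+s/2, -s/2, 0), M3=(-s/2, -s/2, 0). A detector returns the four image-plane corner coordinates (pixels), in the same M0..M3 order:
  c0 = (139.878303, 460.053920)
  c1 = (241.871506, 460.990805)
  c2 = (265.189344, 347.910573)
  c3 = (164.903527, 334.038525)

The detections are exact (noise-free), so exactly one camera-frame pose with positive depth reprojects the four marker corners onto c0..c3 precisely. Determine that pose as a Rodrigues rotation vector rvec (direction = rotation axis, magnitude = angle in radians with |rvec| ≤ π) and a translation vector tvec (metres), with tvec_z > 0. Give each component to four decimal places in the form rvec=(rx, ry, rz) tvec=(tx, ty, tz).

Intrinsics K: fx=500.2, fy=583.1, cx=309.2, cy=258.6
Marker side s = 0.15 m; corners in marker frame (Z=0):
  M0 = (-0.0750, +0.0750, 0)
  M1 = (+0.0750, +0.0750, 0)
  M2 = (+0.0750, -0.0750, 0)
  M3 = (-0.0750, -0.0750, 0)
Detected image corners:
  c0 = (139.878303, 460.053920) px
  c1 = (241.871506, 460.990805) px
  c2 = (265.189344, 347.910573) px
  c3 = (164.903527, 334.038525) px
Planar DLT: solve 8×8 A·h = b for H (H[2,2]=1):
  H  [+819.95049 -148.86703 +205.62920]
  H  [+336.78371 +818.29983 +401.21213]
  H  [+0.71769 +0.05898 +1.00000]
B = K⁻¹H; ‖b₁‖=1.418371, ‖b₂‖=1.418371; λ = 2/(‖b₁‖+‖b₂‖) = 0.705034, sign → tz>0 ⇒ λ=+0.705034
r₁ = λ·B[:,0] = (+0.84294,+0.18281,+0.50599); r₂ = λ·B[:,1] = (-0.23553,+0.97098,+0.04158)
r₃ = r₁×r₂ = (-0.48371,-0.15423,+0.86153); SVD([r₁ r₂ r₃]) → R = UVᵀ:
  R  [+0.84294 -0.23553 -0.48371]
  R  [+0.18281 +0.97098 -0.15423]
  R  [+0.50599 +0.04158 +0.86153]
t = (-0.14598, +0.17243, +0.70503) m
tr R = 2.675455; θ = arccos((tr R − 1)/2) = 0.577688 rad = 33.099°
axis k = ((R−Rᵀ)₃₂, (R−Rᵀ)₁₃, (R−Rᵀ)₂₁) / (2 sinθ) = (+0.179284, -0.906170, +0.383032)
rvec = θ·k = (+0.103570, -0.523484, +0.221273)

rvec=(0.1036, -0.5235, 0.2213) tvec=(-0.1460, 0.1724, 0.7050)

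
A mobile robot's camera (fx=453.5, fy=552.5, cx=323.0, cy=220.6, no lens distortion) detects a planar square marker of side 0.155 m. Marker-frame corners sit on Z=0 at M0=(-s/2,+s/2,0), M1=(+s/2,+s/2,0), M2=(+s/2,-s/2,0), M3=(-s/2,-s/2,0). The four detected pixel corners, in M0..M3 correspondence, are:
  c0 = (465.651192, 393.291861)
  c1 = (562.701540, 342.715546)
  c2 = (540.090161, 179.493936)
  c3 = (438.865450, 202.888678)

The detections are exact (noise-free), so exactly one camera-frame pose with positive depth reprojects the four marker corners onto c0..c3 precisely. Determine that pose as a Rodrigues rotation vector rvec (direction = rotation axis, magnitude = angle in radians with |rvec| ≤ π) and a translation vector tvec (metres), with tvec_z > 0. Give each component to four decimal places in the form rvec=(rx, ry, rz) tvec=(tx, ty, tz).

Intrinsics K: fx=453.5, fy=552.5, cx=323.0, cy=220.6
Marker side s = 0.155 m; corners in marker frame (Z=0):
  M0 = (-0.0775, +0.0775, 0)
  M1 = (+0.0775, +0.0775, 0)
  M2 = (+0.0775, -0.0775, 0)
  M3 = (-0.0775, -0.0775, 0)
Detected image corners:
  c0 = (465.651192, 393.291861) px
  c1 = (562.701540, 342.715546) px
  c2 = (540.090161, 179.493936) px
  c3 = (438.865450, 202.888678) px
Planar DLT: solve 8×8 A·h = b for H (H[2,2]=1):
  H  [+1139.74226 +170.02067 +505.67832]
  H  [+39.89910 +1140.47946 +278.32900]
  H  [+0.99670 +0.02335 +1.00000]
B = K⁻¹H; ‖b₁‖=2.086026, ‖b₂‖=2.086026; λ = 2/(‖b₁‖+‖b₂‖) = 0.479380, sign → tz>0 ⇒ λ=+0.479380
r₁ = λ·B[:,0] = (+0.86448,-0.15615,+0.47780); r₂ = λ·B[:,1] = (+0.17175,+0.98508,+0.01119)
r₃ = r₁×r₂ = (-0.47241,+0.07239,+0.87840); SVD([r₁ r₂ r₃]) → R = UVᵀ:
  R  [+0.86448 +0.17175 -0.47241]
  R  [-0.15615 +0.98508 +0.07239]
  R  [+0.47780 +0.01119 +0.87840]
t = (+0.19310, +0.05009, +0.47938) m
tr R = 2.727955; θ = arccos((tr R − 1)/2) = 0.527680 rad = 30.234°
axis k = ((R−Rᵀ)₃₂, (R−Rᵀ)₁₃, (R−Rᵀ)₂₁) / (2 sinθ) = (-0.060768, -0.943550, -0.325608)
rvec = θ·k = (-0.032066, -0.497892, -0.171817)

rvec=(-0.0321, -0.4979, -0.1718) tvec=(0.1931, 0.0501, 0.4794)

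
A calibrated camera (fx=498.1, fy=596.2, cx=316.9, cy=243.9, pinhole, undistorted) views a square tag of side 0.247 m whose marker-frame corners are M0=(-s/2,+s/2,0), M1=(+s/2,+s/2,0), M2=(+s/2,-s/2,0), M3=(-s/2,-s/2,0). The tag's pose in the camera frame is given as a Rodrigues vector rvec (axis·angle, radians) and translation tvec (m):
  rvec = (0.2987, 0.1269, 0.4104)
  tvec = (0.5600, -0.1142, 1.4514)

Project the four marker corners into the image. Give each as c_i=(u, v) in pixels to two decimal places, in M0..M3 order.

Intrinsics K: fx=498.1, fy=596.2, cx=316.9, cy=243.9
Marker side s = 0.247 m; corners in marker frame (Z=0):
  M0 = (-0.1235, +0.1235, 0)
  M1 = (+0.1235, +0.1235, 0)
  M2 = (+0.1235, -0.1235, 0)
  M3 = (-0.1235, -0.1235, 0)
rvec = (0.2987, 0.1269, 0.4104), |rvec| = θ = 0.52321 rad = 29.978°
Rodrigues: sinθ=0.49967, 1−cosθ=0.13378; R = I + sinθ·[k]× + (1−cosθ)·[k]×²:
    [+0.90982 -0.37341 +0.18110]
    [+0.41045 +0.87409 -0.25981]
    [-0.06128 +0.31071 +0.94853]
t = (0.5600, -0.1142, 1.4514) m
M0: Pc = R·M0+t = (+0.40152, -0.05694, +1.49734); u = 498.1·(+0.40152)/1.49734 + 316.9 = 450.4688, v = 596.2·(-0.05694)/1.49734 + 243.9 = 221.2275
M1: Pc = R·M1+t = (+0.62625, +0.04444, +1.48220); u = 498.1·(+0.62625)/1.48220 + 316.9 = 527.3526, v = 596.2·(+0.04444)/1.48220 + 243.9 = 261.7758
M2: Pc = R·M2+t = (+0.71848, -0.17146, +1.40546); u = 498.1·(+0.71848)/1.40546 + 316.9 = 571.5314, v = 596.2·(-0.17146)/1.40546 + 243.9 = 171.1667
M3: Pc = R·M3+t = (+0.49375, -0.27284, +1.42060); u = 498.1·(+0.49375)/1.42060 + 316.9 = 490.0234, v = 596.2·(-0.27284)/1.42060 + 243.9 = 129.3933

c0=(450.47, 221.23) c1=(527.35, 261.78) c2=(571.53, 171.17) c3=(490.02, 129.39)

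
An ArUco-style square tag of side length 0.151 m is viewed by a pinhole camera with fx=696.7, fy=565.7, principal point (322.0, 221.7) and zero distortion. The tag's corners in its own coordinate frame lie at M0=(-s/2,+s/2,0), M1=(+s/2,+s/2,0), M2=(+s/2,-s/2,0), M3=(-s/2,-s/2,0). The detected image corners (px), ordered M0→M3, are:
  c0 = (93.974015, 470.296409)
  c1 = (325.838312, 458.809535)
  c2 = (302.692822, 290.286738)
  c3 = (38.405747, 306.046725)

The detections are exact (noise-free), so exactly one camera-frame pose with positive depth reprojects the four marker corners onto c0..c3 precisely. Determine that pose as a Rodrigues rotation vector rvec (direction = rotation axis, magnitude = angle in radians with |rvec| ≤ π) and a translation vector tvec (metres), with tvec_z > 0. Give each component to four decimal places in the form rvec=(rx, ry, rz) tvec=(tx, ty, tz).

rvec=(0.3817, 0.0258, -0.0851) tvec=(-0.0794, 0.1230, 0.4209)

Intrinsics K: fx=696.7, fy=565.7, cx=322.0, cy=221.7
Marker side s = 0.151 m; corners in marker frame (Z=0):
  M0 = (-0.0755, +0.0755, 0)
  M1 = (+0.0755, +0.0755, 0)
  M2 = (+0.0755, -0.0755, 0)
  M3 = (-0.0755, -0.0755, 0)
Detected image corners:
  c0 = (93.974015, 470.296409) px
  c1 = (325.838312, 458.809535) px
  c2 = (302.692822, 290.286738) px
  c3 = (38.405747, 306.046725) px
Planar DLT: solve 8×8 A·h = b for H (H[2,2]=1):
  H  [+1617.11318 +429.04155 +190.61960]
  H  [-126.62949 +1437.80010 +386.94436]
  H  [-0.09794 +0.88108 +1.00000]
B = K⁻¹H; ‖b₁‖=2.375645, ‖b₂‖=2.375645; λ = 2/(‖b₁‖+‖b₂‖) = 0.420938, sign → tz>0 ⇒ λ=+0.420938
r₁ = λ·B[:,0] = (+0.99610,-0.07807,-0.04123); r₂ = λ·B[:,1] = (+0.08781,+0.92452,+0.37088)
r₃ = r₁×r₂ = (+0.00916,-0.37305,+0.92776); SVD([r₁ r₂ r₃]) → R = UVᵀ:
  R  [+0.99610 +0.08781 +0.00916]
  R  [-0.07807 +0.92452 -0.37305]
  R  [-0.04123 +0.37088 +0.92776]
t = (-0.07938, +0.12296, +0.42094) m
tr R = 2.848380; θ = arccos((tr R − 1)/2) = 0.391887 rad = 22.453°
axis k = ((R−Rᵀ)₃₂, (R−Rᵀ)₁₃, (R−Rᵀ)₂₁) / (2 sinθ) = (+0.973906, +0.065961, -0.217155)
rvec = θ·k = (+0.381661, +0.025849, -0.085100)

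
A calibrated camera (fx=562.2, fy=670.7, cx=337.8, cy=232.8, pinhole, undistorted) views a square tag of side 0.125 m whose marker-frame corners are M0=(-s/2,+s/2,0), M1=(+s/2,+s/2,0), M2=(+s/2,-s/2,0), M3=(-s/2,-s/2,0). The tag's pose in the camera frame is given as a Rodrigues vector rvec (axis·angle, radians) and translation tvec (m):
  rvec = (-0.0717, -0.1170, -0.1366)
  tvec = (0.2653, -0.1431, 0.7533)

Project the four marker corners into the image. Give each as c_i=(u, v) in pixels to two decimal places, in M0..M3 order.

c0=(498.90, 166.69) c1=(587.02, 153.44) c2=(571.59, 45.94) c3=(484.08, 56.88)

Intrinsics K: fx=562.2, fy=670.7, cx=337.8, cy=232.8
Marker side s = 0.125 m; corners in marker frame (Z=0):
  M0 = (-0.0625, +0.0625, 0)
  M1 = (+0.0625, +0.0625, 0)
  M2 = (+0.0625, -0.0625, 0)
  M3 = (-0.0625, -0.0625, 0)
rvec = (-0.0717, -0.1170, -0.1366), |rvec| = θ = 0.19362 rad = 11.094°
Rodrigues: sinθ=0.19241, 1−cosθ=0.01869; R = I + sinθ·[k]× + (1−cosθ)·[k]×²:
    [+0.98388 +0.13993 -0.11139]
    [-0.13157 +0.98814 +0.07922]
    [+0.12115 -0.06329 +0.99061]
t = (0.2653, -0.1431, 0.7533) m
M0: Pc = R·M0+t = (+0.21255, -0.07312, +0.74177); u = 562.2·(+0.21255)/0.74177 + 337.8 = 498.8972, v = 670.7·(-0.07312)/0.74177 + 232.8 = 166.6873
M1: Pc = R·M1+t = (+0.33554, -0.08956, +0.75692); u = 562.2·(+0.33554)/0.75692 + 337.8 = 587.0208, v = 670.7·(-0.08956)/0.75692 + 232.8 = 153.4375
M2: Pc = R·M2+t = (+0.31805, -0.21308, +0.76483); u = 562.2·(+0.31805)/0.76483 + 337.8 = 571.5859, v = 670.7·(-0.21308)/0.76483 + 232.8 = 45.9425
M3: Pc = R·M3+t = (+0.19506, -0.19664, +0.74968); u = 562.2·(+0.19506)/0.74968 + 337.8 = 484.0803, v = 670.7·(-0.19664)/0.74968 + 232.8 = 56.8810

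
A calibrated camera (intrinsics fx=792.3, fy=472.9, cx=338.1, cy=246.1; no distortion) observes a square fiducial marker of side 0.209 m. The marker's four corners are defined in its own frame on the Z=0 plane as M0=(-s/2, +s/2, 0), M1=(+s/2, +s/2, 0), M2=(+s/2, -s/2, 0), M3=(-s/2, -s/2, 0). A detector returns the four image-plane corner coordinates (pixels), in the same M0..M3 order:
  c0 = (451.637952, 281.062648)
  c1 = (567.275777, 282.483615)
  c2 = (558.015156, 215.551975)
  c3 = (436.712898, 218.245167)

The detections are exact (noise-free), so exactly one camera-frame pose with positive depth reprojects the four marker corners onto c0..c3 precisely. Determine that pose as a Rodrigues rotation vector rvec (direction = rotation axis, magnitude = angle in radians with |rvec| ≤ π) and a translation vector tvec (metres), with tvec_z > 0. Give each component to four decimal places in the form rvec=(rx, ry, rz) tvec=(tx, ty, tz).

Intrinsics K: fx=792.3, fy=472.9, cx=338.1, cy=246.1
Marker side s = 0.209 m; corners in marker frame (Z=0):
  M0 = (-0.1045, +0.1045, 0)
  M1 = (+0.1045, +0.1045, 0)
  M2 = (+0.1045, -0.1045, 0)
  M3 = (-0.1045, -0.1045, 0)
Detected image corners:
  c0 = (451.637952, 281.062648) px
  c1 = (567.275777, 282.483615) px
  c2 = (558.015156, 215.551975) px
  c3 = (436.712898, 218.245167) px
Planar DLT: solve 8×8 A·h = b for H (H[2,2]=1):
  H  [+415.00520 +188.91371 +501.71189]
  H  [-77.79862 +374.79388 +250.22542]
  H  [-0.30089 +0.25948 +1.00000]
B = K⁻¹H; ‖b₁‖=0.718301, ‖b₂‖=0.718301; λ = 2/(‖b₁‖+‖b₂‖) = 1.392175, sign → tz>0 ⇒ λ=+1.392175
r₁ = λ·B[:,0] = (+0.90797,-0.01104,-0.41889); r₂ = λ·B[:,1] = (+0.17779,+0.91536,+0.36125)
r₃ = r₁×r₂ = (+0.37945,-0.40248,+0.83309); SVD([r₁ r₂ r₃]) → R = UVᵀ:
  R  [+0.90797 +0.17779 +0.37945]
  R  [-0.01104 +0.91536 -0.40248]
  R  [-0.41889 +0.36125 +0.83309]
t = (+0.28749, +0.01214, +1.39217) m
tr R = 2.656422; θ = arccos((tr R − 1)/2) = 0.594889 rad = 34.085°
axis k = ((R−Rᵀ)₃₂, (R−Rᵀ)₁₃, (R−Rᵀ)₂₁) / (2 sinθ) = (+0.681390, +0.712267, -0.168474)
rvec = θ·k = (+0.405351, +0.423720, -0.100223)

rvec=(0.4054, 0.4237, -0.1002) tvec=(0.2875, 0.0121, 1.3922)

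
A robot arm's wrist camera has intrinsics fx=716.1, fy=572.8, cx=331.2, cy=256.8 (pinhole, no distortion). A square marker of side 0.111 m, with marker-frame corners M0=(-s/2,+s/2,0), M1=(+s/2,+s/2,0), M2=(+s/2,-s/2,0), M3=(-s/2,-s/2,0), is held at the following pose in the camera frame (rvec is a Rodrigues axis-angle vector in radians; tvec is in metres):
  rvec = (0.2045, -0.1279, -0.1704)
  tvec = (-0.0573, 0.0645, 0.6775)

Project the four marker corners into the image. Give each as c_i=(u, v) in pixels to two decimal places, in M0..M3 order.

Intrinsics K: fx=716.1, fy=572.8, cx=331.2, cy=256.8
Marker side s = 0.111 m; corners in marker frame (Z=0):
  M0 = (-0.0555, +0.0555, 0)
  M1 = (+0.0555, +0.0555, 0)
  M2 = (+0.0555, -0.0555, 0)
  M3 = (-0.0555, -0.0555, 0)
rvec = (0.2045, -0.1279, -0.1704), |rvec| = θ = 0.29532 rad = 16.921°
Rodrigues: sinθ=0.29105, 1−cosθ=0.04329; R = I + sinθ·[k]× + (1−cosθ)·[k]×²:
    [+0.97747 +0.15495 -0.14335]
    [-0.18092 +0.96483 -0.19072]
    [+0.10875 +0.21236 +0.97112]
t = (-0.0573, 0.0645, 0.6775) m
M0: Pc = R·M0+t = (-0.10295, +0.12809, +0.68325); u = 716.1·(-0.10295)/0.68325 + 331.2 = 223.3007, v = 572.8·(+0.12809)/0.68325 + 256.8 = 364.1828
M1: Pc = R·M1+t = (+0.00555, +0.10801, +0.69532); u = 716.1·(+0.00555)/0.69532 + 331.2 = 336.9150, v = 572.8·(+0.10801)/0.69532 + 256.8 = 345.7753
M2: Pc = R·M2+t = (-0.01165, +0.00091, +0.67175); u = 716.1·(-0.01165)/0.67175 + 331.2 = 318.7805, v = 572.8·(+0.00091)/0.67175 + 256.8 = 257.5769
M3: Pc = R·M3+t = (-0.12015, +0.02099, +0.65968); u = 716.1·(-0.12015)/0.65968 + 331.2 = 200.7746, v = 572.8·(+0.02099)/0.65968 + 256.8 = 275.0282

c0=(223.30, 364.18) c1=(336.92, 345.78) c2=(318.78, 257.58) c3=(200.77, 275.03)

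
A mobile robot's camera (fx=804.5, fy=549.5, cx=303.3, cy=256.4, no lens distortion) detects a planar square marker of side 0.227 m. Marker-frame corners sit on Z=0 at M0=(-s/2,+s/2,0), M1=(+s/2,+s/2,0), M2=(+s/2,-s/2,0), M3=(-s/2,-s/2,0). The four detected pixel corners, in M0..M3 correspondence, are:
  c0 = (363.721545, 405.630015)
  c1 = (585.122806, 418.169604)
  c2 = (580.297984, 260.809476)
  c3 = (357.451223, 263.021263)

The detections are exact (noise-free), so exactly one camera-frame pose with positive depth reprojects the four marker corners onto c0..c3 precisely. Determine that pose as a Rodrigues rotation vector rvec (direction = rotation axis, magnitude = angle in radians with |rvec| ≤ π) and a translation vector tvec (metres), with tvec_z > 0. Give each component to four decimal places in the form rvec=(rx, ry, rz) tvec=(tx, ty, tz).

rvec=(0.0383, 0.3681, -0.0258) tvec=(0.1678, 0.1217, 0.8288)

Intrinsics K: fx=804.5, fy=549.5, cx=303.3, cy=256.4
Marker side s = 0.227 m; corners in marker frame (Z=0):
  M0 = (-0.1135, +0.1135, 0)
  M1 = (+0.1135, +0.1135, 0)
  M2 = (+0.1135, -0.1135, 0)
  M3 = (-0.1135, -0.1135, 0)
Detected image corners:
  c0 = (363.721545, 405.630015) px
  c1 = (585.122806, 418.169604) px
  c2 = (580.297984, 260.809476) px
  c3 = (357.451223, 263.021263) px
Planar DLT: solve 8×8 A·h = b for H (H[2,2]=1):
  H  [+773.51182 +43.23665 +466.18205]
  H  [-123.53681 +672.43713 +337.11662]
  H  [-0.43463 +0.03952 +1.00000]
B = K⁻¹H; ‖b₁‖=1.206557, ‖b₂‖=1.206557; λ = 2/(‖b₁‖+‖b₂‖) = 0.828805, sign → tz>0 ⇒ λ=+0.828805
r₁ = λ·B[:,0] = (+0.93269,-0.01825,-0.36023); r₂ = λ·B[:,1] = (+0.03219,+0.99894,+0.03276)
r₃ = r₁×r₂ = (+0.35925,-0.04215,+0.93229); SVD([r₁ r₂ r₃]) → R = UVᵀ:
  R  [+0.93269 +0.03219 +0.35925]
  R  [-0.01825 +0.99894 -0.04215]
  R  [-0.36023 +0.03276 +0.93229]
t = (+0.16780, +0.12174, +0.82880) m
tr R = 2.863922; θ = arccos((tr R − 1)/2) = 0.371012 rad = 21.257°
axis k = ((R−Rᵀ)₃₂, (R−Rᵀ)₁₃, (R−Rᵀ)₂₁) / (2 sinθ) = (+0.103301, +0.992215, -0.069560)
rvec = θ·k = (+0.038326, +0.368124, -0.025808)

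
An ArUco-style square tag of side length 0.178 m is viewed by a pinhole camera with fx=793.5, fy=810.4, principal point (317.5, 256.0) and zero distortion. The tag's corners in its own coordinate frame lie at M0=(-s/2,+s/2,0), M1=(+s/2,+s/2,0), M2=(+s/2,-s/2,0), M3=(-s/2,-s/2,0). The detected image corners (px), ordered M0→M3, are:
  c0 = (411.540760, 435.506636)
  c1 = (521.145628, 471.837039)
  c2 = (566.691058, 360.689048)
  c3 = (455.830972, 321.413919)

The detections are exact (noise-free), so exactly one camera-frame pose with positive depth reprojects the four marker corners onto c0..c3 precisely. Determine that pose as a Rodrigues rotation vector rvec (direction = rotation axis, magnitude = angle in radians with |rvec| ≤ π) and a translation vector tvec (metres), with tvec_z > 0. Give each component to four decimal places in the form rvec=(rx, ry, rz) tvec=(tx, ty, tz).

Intrinsics K: fx=793.5, fy=810.4, cx=317.5, cy=256.0
Marker side s = 0.178 m; corners in marker frame (Z=0):
  M0 = (-0.0890, +0.0890, 0)
  M1 = (+0.0890, +0.0890, 0)
  M2 = (+0.0890, -0.0890, 0)
  M3 = (-0.0890, -0.0890, 0)
Detected image corners:
  c0 = (411.540760, 435.506636) px
  c1 = (521.145628, 471.837039) px
  c2 = (566.691058, 360.689048) px
  c3 = (455.830972, 321.413919) px
Planar DLT: solve 8×8 A·h = b for H (H[2,2]=1):
  H  [+673.17956 -199.13670 +489.12558]
  H  [+256.13632 +675.90201 +398.09318]
  H  [+0.11033 +0.10893 +1.00000]
B = K⁻¹H; ‖b₁‖=0.859083, ‖b₂‖=0.859082; λ = 2/(‖b₁‖+‖b₂‖) = 1.164033, sign → tz>0 ⇒ λ=+1.164033
r₁ = λ·B[:,0] = (+0.93614,+0.32734,+0.12843); r₂ = λ·B[:,1] = (-0.34286,+0.93079,+0.12680)
r₃ = r₁×r₂ = (-0.07803,-0.16273,+0.98358); SVD([r₁ r₂ r₃]) → R = UVᵀ:
  R  [+0.93614 -0.34286 -0.07803]
  R  [+0.32734 +0.93079 -0.16273]
  R  [+0.12843 +0.12680 +0.98358]
t = (+0.25177, +0.20410, +1.16403) m
tr R = 2.850508; θ = arccos((tr R − 1)/2) = 0.389092 rad = 22.293°
axis k = ((R−Rᵀ)₃₂, (R−Rᵀ)₁₃, (R−Rᵀ)₂₁) / (2 sinθ) = (+0.381618, -0.272130, +0.883353)
rvec = θ·k = (+0.148484, -0.105884, +0.343705)

rvec=(0.1485, -0.1059, 0.3437) tvec=(0.2518, 0.2041, 1.1640)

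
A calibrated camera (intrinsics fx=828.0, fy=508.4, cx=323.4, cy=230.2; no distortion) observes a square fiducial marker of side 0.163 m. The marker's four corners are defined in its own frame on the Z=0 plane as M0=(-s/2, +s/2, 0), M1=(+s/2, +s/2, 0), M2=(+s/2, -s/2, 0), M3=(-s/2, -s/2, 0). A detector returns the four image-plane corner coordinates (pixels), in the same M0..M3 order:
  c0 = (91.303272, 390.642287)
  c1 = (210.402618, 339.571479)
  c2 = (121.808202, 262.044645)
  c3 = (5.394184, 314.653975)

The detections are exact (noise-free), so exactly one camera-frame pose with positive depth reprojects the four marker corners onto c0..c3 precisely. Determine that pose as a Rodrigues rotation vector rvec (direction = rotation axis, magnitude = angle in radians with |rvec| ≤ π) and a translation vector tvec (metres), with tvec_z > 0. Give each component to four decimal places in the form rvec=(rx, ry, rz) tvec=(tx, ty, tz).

rvec=(0.0120, 0.1335, -0.6196) tvec=(-0.2320, 0.1684, 0.8852)

Intrinsics K: fx=828.0, fy=508.4, cx=323.4, cy=230.2
Marker side s = 0.163 m; corners in marker frame (Z=0):
  M0 = (-0.0815, +0.0815, 0)
  M1 = (+0.0815, +0.0815, 0)
  M2 = (+0.0815, -0.0815, 0)
  M3 = (-0.0815, -0.0815, 0)
Detected image corners:
  c0 = (91.303272, 390.642287) px
  c1 = (210.402618, 339.571479) px
  c2 = (121.808202, 262.044645) px
  c3 = (5.394184, 314.653975) px
Planar DLT: solve 8×8 A·h = b for H (H[2,2]=1):
  H  [+706.87142 +531.70287 +106.41600]
  H  [-365.40232 +460.22554 +326.93255]
  H  [-0.14493 -0.03252 +1.00000]
B = K⁻¹H; ‖b₁‖=1.129703, ‖b₂‖=1.129703; λ = 2/(‖b₁‖+‖b₂‖) = 0.885189, sign → tz>0 ⇒ λ=+0.885189
r₁ = λ·B[:,0] = (+0.80580,-0.57812,-0.12829); r₂ = λ·B[:,1] = (+0.57967,+0.81434,-0.02878)
r₃ = r₁×r₂ = (+0.12111,-0.05117,+0.99132); SVD([r₁ r₂ r₃]) → R = UVᵀ:
  R  [+0.80580 +0.57967 +0.12111]
  R  [-0.57812 +0.81434 -0.05117]
  R  [-0.12829 -0.02878 +0.99132]
t = (-0.23197, +0.16842, +0.88519) m
tr R = 2.611464; θ = arccos((tr R − 1)/2) = 0.633886 rad = 36.319°
axis k = ((R−Rᵀ)₃₂, (R−Rᵀ)₁₃, (R−Rᵀ)₂₁) / (2 sinθ) = (+0.018901, +0.210544, -0.977402)
rvec = θ·k = (+0.011981, +0.133461, -0.619561)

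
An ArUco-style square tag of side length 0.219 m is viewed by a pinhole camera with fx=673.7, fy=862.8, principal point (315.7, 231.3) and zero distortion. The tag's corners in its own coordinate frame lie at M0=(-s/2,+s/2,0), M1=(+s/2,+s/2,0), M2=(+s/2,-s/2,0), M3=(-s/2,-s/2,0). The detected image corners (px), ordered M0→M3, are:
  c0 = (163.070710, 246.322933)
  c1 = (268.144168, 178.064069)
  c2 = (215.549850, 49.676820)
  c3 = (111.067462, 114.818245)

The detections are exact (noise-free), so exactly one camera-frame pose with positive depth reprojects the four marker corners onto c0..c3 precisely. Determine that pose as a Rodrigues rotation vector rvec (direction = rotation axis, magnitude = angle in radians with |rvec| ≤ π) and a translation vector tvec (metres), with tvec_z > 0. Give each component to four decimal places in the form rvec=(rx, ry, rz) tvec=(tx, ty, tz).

Intrinsics K: fx=673.7, fy=862.8, cx=315.7, cy=231.3
Marker side s = 0.219 m; corners in marker frame (Z=0):
  M0 = (-0.1095, +0.1095, 0)
  M1 = (+0.1095, +0.1095, 0)
  M2 = (+0.1095, -0.1095, 0)
  M3 = (-0.1095, -0.1095, 0)
Detected image corners:
  c0 = (163.070710, 246.322933) px
  c1 = (268.144168, 178.064069) px
  c2 = (215.549850, 49.676820) px
  c3 = (111.067462, 114.818245) px
Planar DLT: solve 8×8 A·h = b for H (H[2,2]=1):
  H  [+492.95576 +226.68725 +189.71457]
  H  [-293.22843 +583.87406 +146.48495]
  H  [+0.07668 -0.06403 +1.00000]
B = K⁻¹H; ‖b₁‖=0.787331, ‖b₂‖=0.787331; λ = 2/(‖b₁‖+‖b₂‖) = 1.270114, sign → tz>0 ⇒ λ=+1.270114
r₁ = λ·B[:,0] = (+0.88372,-0.45777,+0.09739); r₂ = λ·B[:,1] = (+0.46548,+0.88131,-0.08133)
r₃ = r₁×r₂ = (-0.04860,+0.11720,+0.99192); SVD([r₁ r₂ r₃]) → R = UVᵀ:
  R  [+0.88372 +0.46548 -0.04860]
  R  [-0.45777 +0.88131 +0.11720]
  R  [+0.09739 -0.08133 +0.99192]
t = (-0.23752, -0.12485, +1.27011) m
tr R = 2.756955; θ = arccos((tr R − 1)/2) = 0.498130 rad = 28.541°
axis k = ((R−Rᵀ)₃₂, (R−Rᵀ)₁₃, (R−Rᵀ)₂₁) / (2 sinθ) = (-0.207763, -0.152780, -0.966174)
rvec = θ·k = (-0.103493, -0.076104, -0.481281)

rvec=(-0.1035, -0.0761, -0.4813) tvec=(-0.2375, -0.1249, 1.2701)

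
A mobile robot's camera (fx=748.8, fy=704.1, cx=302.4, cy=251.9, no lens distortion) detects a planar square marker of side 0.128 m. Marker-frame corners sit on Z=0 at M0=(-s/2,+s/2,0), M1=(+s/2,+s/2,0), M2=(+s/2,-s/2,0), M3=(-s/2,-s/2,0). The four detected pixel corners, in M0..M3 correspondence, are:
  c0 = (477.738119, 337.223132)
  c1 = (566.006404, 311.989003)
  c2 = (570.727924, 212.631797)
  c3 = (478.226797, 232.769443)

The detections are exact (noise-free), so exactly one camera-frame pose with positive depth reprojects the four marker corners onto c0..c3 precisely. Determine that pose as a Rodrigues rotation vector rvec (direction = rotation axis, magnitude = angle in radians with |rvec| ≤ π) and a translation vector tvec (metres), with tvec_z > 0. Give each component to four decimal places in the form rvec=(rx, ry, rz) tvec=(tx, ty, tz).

Intrinsics K: fx=748.8, fy=704.1, cx=302.4, cy=251.9
Marker side s = 0.128 m; corners in marker frame (Z=0):
  M0 = (-0.0640, +0.0640, 0)
  M1 = (+0.0640, +0.0640, 0)
  M2 = (+0.0640, -0.0640, 0)
  M3 = (-0.0640, -0.0640, 0)
Detected image corners:
  c0 = (477.738119, 337.223132) px
  c1 = (566.006404, 311.989003) px
  c2 = (570.727924, 212.631797) px
  c3 = (478.226797, 232.769443) px
Planar DLT: solve 8×8 A·h = b for H (H[2,2]=1):
  H  [+954.34985 +177.72474 +524.51764]
  H  [-47.67269 +899.40064 +274.54612]
  H  [+0.47522 +0.37957 +1.00000]
B = K⁻¹H; ‖b₁‖=1.205963, ‖b₂‖=1.205963; λ = 2/(‖b₁‖+‖b₂‖) = 0.829213, sign → tz>0 ⇒ λ=+0.829213
r₁ = λ·B[:,0] = (+0.89770,-0.19712,+0.39406); r₂ = λ·B[:,1] = (+0.06970,+0.94661,+0.31474)
r₃ = r₁×r₂ = (-0.43506,-0.25508,+0.86351); SVD([r₁ r₂ r₃]) → R = UVᵀ:
  R  [+0.89770 +0.06970 -0.43506]
  R  [-0.19712 +0.94661 -0.25508]
  R  [+0.39406 +0.31474 +0.86351]
t = (+0.24597, +0.02667, +0.82921) m
tr R = 2.707828; θ = arccos((tr R − 1)/2) = 0.547336 rad = 31.360°
axis k = ((R−Rᵀ)₃₂, (R−Rᵀ)₁₃, (R−Rᵀ)₂₁) / (2 sinθ) = (+0.547467, -0.796593, -0.256358)
rvec = θ·k = (+0.299648, -0.436004, -0.140314)

rvec=(0.2996, -0.4360, -0.1403) tvec=(0.2460, 0.0267, 0.8292)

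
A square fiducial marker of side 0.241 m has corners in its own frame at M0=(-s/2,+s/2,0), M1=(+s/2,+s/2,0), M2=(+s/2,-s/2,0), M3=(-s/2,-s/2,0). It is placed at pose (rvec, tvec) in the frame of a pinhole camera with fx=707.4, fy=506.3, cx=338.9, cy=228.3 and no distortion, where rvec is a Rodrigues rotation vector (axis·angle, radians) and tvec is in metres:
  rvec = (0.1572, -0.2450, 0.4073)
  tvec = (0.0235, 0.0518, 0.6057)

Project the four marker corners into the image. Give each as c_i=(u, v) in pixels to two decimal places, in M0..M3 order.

c0=(178.32, 328.78) c1=(427.42, 388.62) c2=(542.46, 218.04) c3=(295.62, 136.09)

Intrinsics K: fx=707.4, fy=506.3, cx=338.9, cy=228.3
Marker side s = 0.241 m; corners in marker frame (Z=0):
  M0 = (-0.1205, +0.1205, 0)
  M1 = (+0.1205, +0.1205, 0)
  M2 = (+0.1205, -0.1205, 0)
  M3 = (-0.1205, -0.1205, 0)
rvec = (0.1572, -0.2450, 0.4073), |rvec| = θ = 0.50063 rad = 28.684°
Rodrigues: sinθ=0.47998, 1−cosθ=0.12272; R = I + sinθ·[k]× + (1−cosθ)·[k]×²:
    [+0.88938 -0.40936 -0.20354]
    [+0.37164 +0.90667 -0.19958]
    [+0.26624 +0.10185 +0.95851]
t = (0.0235, 0.0518, 0.6057) m
M0: Pc = R·M0+t = (-0.13300, +0.11627, +0.58589); u = 707.4·(-0.13300)/0.58589 + 338.9 = 178.3196, v = 506.3·(+0.11627)/0.58589 + 228.3 = 328.7763
M1: Pc = R·M1+t = (+0.08134, +0.20584, +0.65006); u = 707.4·(+0.08134)/0.65006 + 338.9 = 427.4185, v = 506.3·(+0.20584)/0.65006 + 228.3 = 388.6170
M2: Pc = R·M2+t = (+0.18000, -0.01267, +0.62551); u = 707.4·(+0.18000)/0.62551 + 338.9 = 542.4629, v = 506.3·(-0.01267)/0.62551 + 228.3 = 218.0436
M3: Pc = R·M3+t = (-0.03434, -0.10224, +0.56134); u = 707.4·(-0.03434)/0.56134 + 338.9 = 295.6214, v = 506.3·(-0.10224)/0.56134 + 228.3 = 136.0885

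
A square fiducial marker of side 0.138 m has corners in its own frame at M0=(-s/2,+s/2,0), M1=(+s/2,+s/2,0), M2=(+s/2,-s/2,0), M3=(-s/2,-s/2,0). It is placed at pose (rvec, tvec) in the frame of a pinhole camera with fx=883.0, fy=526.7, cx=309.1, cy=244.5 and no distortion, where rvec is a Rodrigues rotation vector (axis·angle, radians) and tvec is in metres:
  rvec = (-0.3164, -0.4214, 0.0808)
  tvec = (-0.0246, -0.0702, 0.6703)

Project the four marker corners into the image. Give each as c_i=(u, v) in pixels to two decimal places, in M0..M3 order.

c0=(183.76, 232.13) c1=(357.98, 248.41) c2=(357.01, 152.36) c3=(194.21, 129.40)

Intrinsics K: fx=883.0, fy=526.7, cx=309.1, cy=244.5
Marker side s = 0.138 m; corners in marker frame (Z=0):
  M0 = (-0.0690, +0.0690, 0)
  M1 = (+0.0690, +0.0690, 0)
  M2 = (+0.0690, -0.0690, 0)
  M3 = (-0.0690, -0.0690, 0)
rvec = (-0.3164, -0.4214, 0.0808), |rvec| = θ = 0.53312 rad = 30.545°
Rodrigues: sinθ=0.50822, 1−cosθ=0.13877; R = I + sinθ·[k]× + (1−cosθ)·[k]×²:
    [+0.91011 -0.01193 -0.41420]
    [+0.14213 +0.94793 +0.28500]
    [+0.38924 -0.31825 +0.86441]
t = (-0.0246, -0.0702, 0.6703) m
M0: Pc = R·M0+t = (-0.08822, -0.01460, +0.62148); u = 883.0·(-0.08822)/0.62148 + 309.1 = 183.7573, v = 526.7·(-0.01460)/0.62148 + 244.5 = 232.1271
M1: Pc = R·M1+t = (+0.03737, +0.00501, +0.67520); u = 883.0·(+0.03737)/0.67520 + 309.1 = 357.9770, v = 526.7·(+0.00501)/0.67520 + 244.5 = 248.4114
M2: Pc = R·M2+t = (+0.03902, -0.12580, +0.71912); u = 883.0·(+0.03902)/0.71912 + 309.1 = 357.0127, v = 526.7·(-0.12580)/0.71912 + 244.5 = 152.3604
M3: Pc = R·M3+t = (-0.08657, -0.14541, +0.66540); u = 883.0·(-0.08657)/0.66540 + 309.1 = 194.2141, v = 526.7·(-0.14541)/0.66540 + 244.5 = 129.3972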